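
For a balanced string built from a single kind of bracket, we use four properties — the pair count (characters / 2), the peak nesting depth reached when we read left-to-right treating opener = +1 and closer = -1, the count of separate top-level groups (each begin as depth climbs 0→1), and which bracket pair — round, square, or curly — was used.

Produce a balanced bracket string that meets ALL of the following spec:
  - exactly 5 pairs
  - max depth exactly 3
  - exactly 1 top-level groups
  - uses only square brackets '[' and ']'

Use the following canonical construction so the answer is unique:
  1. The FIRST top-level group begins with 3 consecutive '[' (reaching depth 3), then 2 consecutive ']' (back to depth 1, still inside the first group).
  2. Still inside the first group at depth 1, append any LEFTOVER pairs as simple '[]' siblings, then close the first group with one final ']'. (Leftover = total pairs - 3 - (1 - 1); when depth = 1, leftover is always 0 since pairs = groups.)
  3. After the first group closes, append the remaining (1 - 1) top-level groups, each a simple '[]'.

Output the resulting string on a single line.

Spec: pairs=5 depth=3 groups=1
Leftover pairs = 5 - 3 - (1-1) = 2
First group: deep chain of depth 3 + 2 sibling pairs
Remaining 0 groups: simple '[]' each

Answer: [[[]][][]]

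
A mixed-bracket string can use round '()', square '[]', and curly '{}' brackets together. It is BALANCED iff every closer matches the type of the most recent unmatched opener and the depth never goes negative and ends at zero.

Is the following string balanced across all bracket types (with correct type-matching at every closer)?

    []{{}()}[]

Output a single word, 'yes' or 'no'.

Answer: yes

Derivation:
pos 0: push '['; stack = [
pos 1: ']' matches '['; pop; stack = (empty)
pos 2: push '{'; stack = {
pos 3: push '{'; stack = {{
pos 4: '}' matches '{'; pop; stack = {
pos 5: push '('; stack = {(
pos 6: ')' matches '('; pop; stack = {
pos 7: '}' matches '{'; pop; stack = (empty)
pos 8: push '['; stack = [
pos 9: ']' matches '['; pop; stack = (empty)
end: stack empty → VALID
Verdict: properly nested → yes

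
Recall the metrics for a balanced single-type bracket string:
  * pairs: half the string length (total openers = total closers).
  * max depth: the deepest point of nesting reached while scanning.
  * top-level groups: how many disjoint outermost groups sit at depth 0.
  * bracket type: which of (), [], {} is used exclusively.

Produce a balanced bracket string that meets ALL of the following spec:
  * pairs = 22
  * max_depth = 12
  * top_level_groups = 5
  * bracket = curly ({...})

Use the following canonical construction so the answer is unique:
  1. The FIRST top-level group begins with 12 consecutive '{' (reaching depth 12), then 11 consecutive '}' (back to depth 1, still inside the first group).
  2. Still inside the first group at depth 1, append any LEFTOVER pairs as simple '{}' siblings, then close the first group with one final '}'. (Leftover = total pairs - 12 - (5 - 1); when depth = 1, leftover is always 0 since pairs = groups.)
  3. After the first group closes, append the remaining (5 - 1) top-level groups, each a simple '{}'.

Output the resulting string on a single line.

Answer: {{{{{{{{{{{{}}}}}}}}}}}{}{}{}{}{}{}}{}{}{}{}

Derivation:
Spec: pairs=22 depth=12 groups=5
Leftover pairs = 22 - 12 - (5-1) = 6
First group: deep chain of depth 12 + 6 sibling pairs
Remaining 4 groups: simple '{}' each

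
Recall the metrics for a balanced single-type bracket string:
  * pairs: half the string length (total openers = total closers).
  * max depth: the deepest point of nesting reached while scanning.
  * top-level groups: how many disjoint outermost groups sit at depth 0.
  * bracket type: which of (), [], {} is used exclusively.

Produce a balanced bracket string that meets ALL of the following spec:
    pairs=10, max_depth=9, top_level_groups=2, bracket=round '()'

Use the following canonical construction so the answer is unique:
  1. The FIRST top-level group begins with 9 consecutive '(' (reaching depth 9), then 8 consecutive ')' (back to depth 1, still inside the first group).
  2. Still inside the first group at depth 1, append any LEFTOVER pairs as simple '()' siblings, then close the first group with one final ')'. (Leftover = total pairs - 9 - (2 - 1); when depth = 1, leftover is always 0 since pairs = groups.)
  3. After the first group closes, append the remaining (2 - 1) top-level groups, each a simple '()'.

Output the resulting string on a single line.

Spec: pairs=10 depth=9 groups=2
Leftover pairs = 10 - 9 - (2-1) = 0
First group: deep chain of depth 9 + 0 sibling pairs
Remaining 1 groups: simple '()' each

Answer: ((((((((()))))))))()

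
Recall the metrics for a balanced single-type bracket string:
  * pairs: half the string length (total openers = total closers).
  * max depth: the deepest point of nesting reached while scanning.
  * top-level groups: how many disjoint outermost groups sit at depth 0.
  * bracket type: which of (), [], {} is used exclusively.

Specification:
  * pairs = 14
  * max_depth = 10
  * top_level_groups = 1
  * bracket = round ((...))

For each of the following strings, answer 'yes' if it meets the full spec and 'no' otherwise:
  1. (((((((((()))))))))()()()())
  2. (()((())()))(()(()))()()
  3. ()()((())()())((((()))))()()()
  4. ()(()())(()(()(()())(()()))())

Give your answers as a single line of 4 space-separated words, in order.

String 1 '(((((((((()))))))))()()()())': depth seq [1 2 3 4 5 6 7 8 9 10 9 8 7 6 5 4 3 2 1 2 1 2 1 2 1 2 1 0]
  -> pairs=14 depth=10 groups=1 -> yes
String 2 '(()((())()))(()(()))()()': depth seq [1 2 1 2 3 4 3 2 3 2 1 0 1 2 1 2 3 2 1 0 1 0 1 0]
  -> pairs=12 depth=4 groups=4 -> no
String 3 '()()((())()())((((()))))()()()': depth seq [1 0 1 0 1 2 3 2 1 2 1 2 1 0 1 2 3 4 5 4 3 2 1 0 1 0 1 0 1 0]
  -> pairs=15 depth=5 groups=7 -> no
String 4 '()(()())(()(()(()())(()()))())': depth seq [1 0 1 2 1 2 1 0 1 2 1 2 3 2 3 4 3 4 3 2 3 4 3 4 3 2 1 2 1 0]
  -> pairs=15 depth=4 groups=3 -> no

Answer: yes no no no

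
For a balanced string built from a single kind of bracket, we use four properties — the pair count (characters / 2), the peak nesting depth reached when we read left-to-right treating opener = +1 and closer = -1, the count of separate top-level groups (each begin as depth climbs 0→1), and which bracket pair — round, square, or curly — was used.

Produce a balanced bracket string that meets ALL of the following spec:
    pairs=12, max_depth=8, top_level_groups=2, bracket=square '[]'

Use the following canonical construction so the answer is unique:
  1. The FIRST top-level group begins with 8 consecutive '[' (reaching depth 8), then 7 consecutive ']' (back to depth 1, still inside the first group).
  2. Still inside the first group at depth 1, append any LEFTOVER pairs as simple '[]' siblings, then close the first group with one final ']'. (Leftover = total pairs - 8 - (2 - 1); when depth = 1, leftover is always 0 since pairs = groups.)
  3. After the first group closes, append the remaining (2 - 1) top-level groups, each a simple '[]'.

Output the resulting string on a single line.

Answer: [[[[[[[[]]]]]]][][][]][]

Derivation:
Spec: pairs=12 depth=8 groups=2
Leftover pairs = 12 - 8 - (2-1) = 3
First group: deep chain of depth 8 + 3 sibling pairs
Remaining 1 groups: simple '[]' each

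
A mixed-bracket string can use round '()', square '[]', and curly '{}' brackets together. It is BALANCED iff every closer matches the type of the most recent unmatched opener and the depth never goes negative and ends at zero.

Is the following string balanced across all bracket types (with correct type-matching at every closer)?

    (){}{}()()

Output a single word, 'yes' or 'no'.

Answer: yes

Derivation:
pos 0: push '('; stack = (
pos 1: ')' matches '('; pop; stack = (empty)
pos 2: push '{'; stack = {
pos 3: '}' matches '{'; pop; stack = (empty)
pos 4: push '{'; stack = {
pos 5: '}' matches '{'; pop; stack = (empty)
pos 6: push '('; stack = (
pos 7: ')' matches '('; pop; stack = (empty)
pos 8: push '('; stack = (
pos 9: ')' matches '('; pop; stack = (empty)
end: stack empty → VALID
Verdict: properly nested → yes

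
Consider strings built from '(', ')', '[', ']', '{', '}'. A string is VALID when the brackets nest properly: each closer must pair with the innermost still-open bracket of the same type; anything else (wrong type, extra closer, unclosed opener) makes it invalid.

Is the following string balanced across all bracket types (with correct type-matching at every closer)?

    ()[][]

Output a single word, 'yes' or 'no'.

pos 0: push '('; stack = (
pos 1: ')' matches '('; pop; stack = (empty)
pos 2: push '['; stack = [
pos 3: ']' matches '['; pop; stack = (empty)
pos 4: push '['; stack = [
pos 5: ']' matches '['; pop; stack = (empty)
end: stack empty → VALID
Verdict: properly nested → yes

Answer: yes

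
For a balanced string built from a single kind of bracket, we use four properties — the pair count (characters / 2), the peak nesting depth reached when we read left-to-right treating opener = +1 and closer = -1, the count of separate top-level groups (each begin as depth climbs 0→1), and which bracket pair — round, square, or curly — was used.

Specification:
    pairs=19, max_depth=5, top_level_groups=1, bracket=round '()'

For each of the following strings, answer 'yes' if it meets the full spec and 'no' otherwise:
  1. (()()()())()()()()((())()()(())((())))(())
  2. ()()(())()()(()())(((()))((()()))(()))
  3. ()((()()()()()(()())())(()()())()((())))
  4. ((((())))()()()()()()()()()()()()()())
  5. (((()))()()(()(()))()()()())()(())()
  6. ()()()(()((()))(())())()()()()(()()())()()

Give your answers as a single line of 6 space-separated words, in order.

String 1 '(()()()())()()()()((())()()(())((())))(())': depth seq [1 2 1 2 1 2 1 2 1 0 1 0 1 0 1 0 1 0 1 2 3 2 1 2 1 2 1 2 3 2 1 2 3 4 3 2 1 0 1 2 1 0]
  -> pairs=21 depth=4 groups=7 -> no
String 2 '()()(())()()(()())(((()))((()()))(()))': depth seq [1 0 1 0 1 2 1 0 1 0 1 0 1 2 1 2 1 0 1 2 3 4 3 2 1 2 3 4 3 4 3 2 1 2 3 2 1 0]
  -> pairs=19 depth=4 groups=7 -> no
String 3 '()((()()()()()(()())())(()()())()((())))': depth seq [1 0 1 2 3 2 3 2 3 2 3 2 3 2 3 4 3 4 3 2 3 2 1 2 3 2 3 2 3 2 1 2 1 2 3 4 3 2 1 0]
  -> pairs=20 depth=4 groups=2 -> no
String 4 '((((())))()()()()()()()()()()()()()())': depth seq [1 2 3 4 5 4 3 2 1 2 1 2 1 2 1 2 1 2 1 2 1 2 1 2 1 2 1 2 1 2 1 2 1 2 1 2 1 0]
  -> pairs=19 depth=5 groups=1 -> yes
String 5 '(((()))()()(()(()))()()()())()(())()': depth seq [1 2 3 4 3 2 1 2 1 2 1 2 3 2 3 4 3 2 1 2 1 2 1 2 1 2 1 0 1 0 1 2 1 0 1 0]
  -> pairs=18 depth=4 groups=4 -> no
String 6 '()()()(()((()))(())())()()()()(()()())()()': depth seq [1 0 1 0 1 0 1 2 1 2 3 4 3 2 1 2 3 2 1 2 1 0 1 0 1 0 1 0 1 0 1 2 1 2 1 2 1 0 1 0 1 0]
  -> pairs=21 depth=4 groups=11 -> no

Answer: no no no yes no no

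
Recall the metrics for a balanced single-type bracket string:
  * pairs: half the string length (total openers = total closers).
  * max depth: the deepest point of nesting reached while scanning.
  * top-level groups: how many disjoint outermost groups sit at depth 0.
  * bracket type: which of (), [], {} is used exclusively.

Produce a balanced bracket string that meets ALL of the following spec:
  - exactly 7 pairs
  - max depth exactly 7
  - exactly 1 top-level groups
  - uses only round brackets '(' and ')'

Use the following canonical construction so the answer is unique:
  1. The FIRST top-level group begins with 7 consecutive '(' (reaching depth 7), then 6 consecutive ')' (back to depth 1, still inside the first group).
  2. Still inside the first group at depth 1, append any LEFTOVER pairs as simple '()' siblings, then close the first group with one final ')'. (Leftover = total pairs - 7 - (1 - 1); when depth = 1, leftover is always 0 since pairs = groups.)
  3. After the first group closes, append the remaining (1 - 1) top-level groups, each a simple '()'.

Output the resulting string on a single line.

Spec: pairs=7 depth=7 groups=1
Leftover pairs = 7 - 7 - (1-1) = 0
First group: deep chain of depth 7 + 0 sibling pairs
Remaining 0 groups: simple '()' each

Answer: ((((((()))))))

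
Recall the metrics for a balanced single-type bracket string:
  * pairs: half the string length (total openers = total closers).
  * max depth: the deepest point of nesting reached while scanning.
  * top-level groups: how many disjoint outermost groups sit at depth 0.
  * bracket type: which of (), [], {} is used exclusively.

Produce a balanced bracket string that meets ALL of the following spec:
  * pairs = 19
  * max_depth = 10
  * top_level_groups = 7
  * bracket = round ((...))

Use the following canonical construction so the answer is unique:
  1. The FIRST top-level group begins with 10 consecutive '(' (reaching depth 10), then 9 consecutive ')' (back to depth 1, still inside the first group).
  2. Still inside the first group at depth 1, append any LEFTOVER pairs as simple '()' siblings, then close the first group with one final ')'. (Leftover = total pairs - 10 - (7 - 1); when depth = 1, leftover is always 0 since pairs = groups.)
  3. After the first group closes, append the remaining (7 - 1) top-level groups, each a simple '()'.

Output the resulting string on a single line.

Answer: (((((((((()))))))))()()())()()()()()()

Derivation:
Spec: pairs=19 depth=10 groups=7
Leftover pairs = 19 - 10 - (7-1) = 3
First group: deep chain of depth 10 + 3 sibling pairs
Remaining 6 groups: simple '()' each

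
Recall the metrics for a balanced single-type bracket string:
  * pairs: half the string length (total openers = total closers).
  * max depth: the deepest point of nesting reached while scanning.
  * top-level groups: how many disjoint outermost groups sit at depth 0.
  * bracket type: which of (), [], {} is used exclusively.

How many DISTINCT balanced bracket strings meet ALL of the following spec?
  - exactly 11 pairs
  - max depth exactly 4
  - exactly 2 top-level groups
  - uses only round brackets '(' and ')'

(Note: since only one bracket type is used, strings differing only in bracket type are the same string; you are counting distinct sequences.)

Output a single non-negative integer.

Answer: 5584

Derivation:
Spec: pairs=11 depth=4 groups=2
Count(depth <= 4) = 7120
Count(depth <= 3) = 1536
Count(depth == 4) = 7120 - 1536 = 5584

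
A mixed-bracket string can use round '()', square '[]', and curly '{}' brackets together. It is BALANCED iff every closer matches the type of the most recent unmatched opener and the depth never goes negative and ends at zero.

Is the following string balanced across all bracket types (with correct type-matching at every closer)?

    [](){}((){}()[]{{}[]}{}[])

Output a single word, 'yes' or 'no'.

Answer: yes

Derivation:
pos 0: push '['; stack = [
pos 1: ']' matches '['; pop; stack = (empty)
pos 2: push '('; stack = (
pos 3: ')' matches '('; pop; stack = (empty)
pos 4: push '{'; stack = {
pos 5: '}' matches '{'; pop; stack = (empty)
pos 6: push '('; stack = (
pos 7: push '('; stack = ((
pos 8: ')' matches '('; pop; stack = (
pos 9: push '{'; stack = ({
pos 10: '}' matches '{'; pop; stack = (
pos 11: push '('; stack = ((
pos 12: ')' matches '('; pop; stack = (
pos 13: push '['; stack = ([
pos 14: ']' matches '['; pop; stack = (
pos 15: push '{'; stack = ({
pos 16: push '{'; stack = ({{
pos 17: '}' matches '{'; pop; stack = ({
pos 18: push '['; stack = ({[
pos 19: ']' matches '['; pop; stack = ({
pos 20: '}' matches '{'; pop; stack = (
pos 21: push '{'; stack = ({
pos 22: '}' matches '{'; pop; stack = (
pos 23: push '['; stack = ([
pos 24: ']' matches '['; pop; stack = (
pos 25: ')' matches '('; pop; stack = (empty)
end: stack empty → VALID
Verdict: properly nested → yes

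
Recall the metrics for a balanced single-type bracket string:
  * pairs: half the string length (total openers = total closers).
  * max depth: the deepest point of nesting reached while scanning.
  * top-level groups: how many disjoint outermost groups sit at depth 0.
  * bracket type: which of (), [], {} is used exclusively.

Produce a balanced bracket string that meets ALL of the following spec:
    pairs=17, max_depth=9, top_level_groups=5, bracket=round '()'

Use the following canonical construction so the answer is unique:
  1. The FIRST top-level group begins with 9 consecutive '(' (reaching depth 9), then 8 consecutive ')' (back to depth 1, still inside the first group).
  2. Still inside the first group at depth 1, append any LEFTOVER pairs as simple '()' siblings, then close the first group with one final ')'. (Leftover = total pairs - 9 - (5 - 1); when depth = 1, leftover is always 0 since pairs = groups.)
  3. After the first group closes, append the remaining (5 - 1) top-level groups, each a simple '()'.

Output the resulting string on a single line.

Spec: pairs=17 depth=9 groups=5
Leftover pairs = 17 - 9 - (5-1) = 4
First group: deep chain of depth 9 + 4 sibling pairs
Remaining 4 groups: simple '()' each

Answer: ((((((((())))))))()()()())()()()()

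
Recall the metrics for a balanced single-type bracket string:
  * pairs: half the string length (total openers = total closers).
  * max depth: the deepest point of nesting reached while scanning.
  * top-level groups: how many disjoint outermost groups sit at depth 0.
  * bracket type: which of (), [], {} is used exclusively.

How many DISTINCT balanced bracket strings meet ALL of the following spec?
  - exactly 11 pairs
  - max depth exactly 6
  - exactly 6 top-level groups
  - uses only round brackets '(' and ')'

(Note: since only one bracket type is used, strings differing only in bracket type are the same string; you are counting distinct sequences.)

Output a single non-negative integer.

Spec: pairs=11 depth=6 groups=6
Count(depth <= 6) = 1638
Count(depth <= 5) = 1632
Count(depth == 6) = 1638 - 1632 = 6

Answer: 6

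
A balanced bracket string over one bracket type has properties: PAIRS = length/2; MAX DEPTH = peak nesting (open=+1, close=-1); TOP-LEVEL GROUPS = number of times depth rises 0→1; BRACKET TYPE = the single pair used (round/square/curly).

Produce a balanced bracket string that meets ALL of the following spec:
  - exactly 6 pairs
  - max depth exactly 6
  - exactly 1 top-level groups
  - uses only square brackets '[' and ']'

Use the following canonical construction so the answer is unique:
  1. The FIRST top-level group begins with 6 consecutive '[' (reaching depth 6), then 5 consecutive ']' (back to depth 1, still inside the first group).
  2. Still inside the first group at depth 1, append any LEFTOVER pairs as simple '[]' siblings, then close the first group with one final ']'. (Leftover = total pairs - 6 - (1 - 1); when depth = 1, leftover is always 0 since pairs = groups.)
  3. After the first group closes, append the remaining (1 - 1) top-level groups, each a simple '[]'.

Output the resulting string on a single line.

Spec: pairs=6 depth=6 groups=1
Leftover pairs = 6 - 6 - (1-1) = 0
First group: deep chain of depth 6 + 0 sibling pairs
Remaining 0 groups: simple '[]' each

Answer: [[[[[[]]]]]]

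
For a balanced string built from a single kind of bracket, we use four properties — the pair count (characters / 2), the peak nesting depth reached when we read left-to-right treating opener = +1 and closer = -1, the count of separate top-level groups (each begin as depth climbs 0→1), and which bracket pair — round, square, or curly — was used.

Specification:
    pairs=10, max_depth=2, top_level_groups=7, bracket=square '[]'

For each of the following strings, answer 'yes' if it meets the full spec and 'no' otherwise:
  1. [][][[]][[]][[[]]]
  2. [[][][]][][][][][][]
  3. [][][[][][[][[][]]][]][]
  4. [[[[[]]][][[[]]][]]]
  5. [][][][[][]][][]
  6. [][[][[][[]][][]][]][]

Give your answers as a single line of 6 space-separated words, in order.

Answer: no yes no no no no

Derivation:
String 1 '[][][[]][[]][[[]]]': depth seq [1 0 1 0 1 2 1 0 1 2 1 0 1 2 3 2 1 0]
  -> pairs=9 depth=3 groups=5 -> no
String 2 '[[][][]][][][][][][]': depth seq [1 2 1 2 1 2 1 0 1 0 1 0 1 0 1 0 1 0 1 0]
  -> pairs=10 depth=2 groups=7 -> yes
String 3 '[][][[][][[][[][]]][]][]': depth seq [1 0 1 0 1 2 1 2 1 2 3 2 3 4 3 4 3 2 1 2 1 0 1 0]
  -> pairs=12 depth=4 groups=4 -> no
String 4 '[[[[[]]][][[[]]][]]]': depth seq [1 2 3 4 5 4 3 2 3 2 3 4 5 4 3 2 3 2 1 0]
  -> pairs=10 depth=5 groups=1 -> no
String 5 '[][][][[][]][][]': depth seq [1 0 1 0 1 0 1 2 1 2 1 0 1 0 1 0]
  -> pairs=8 depth=2 groups=6 -> no
String 6 '[][[][[][[]][][]][]][]': depth seq [1 0 1 2 1 2 3 2 3 4 3 2 3 2 3 2 1 2 1 0 1 0]
  -> pairs=11 depth=4 groups=3 -> no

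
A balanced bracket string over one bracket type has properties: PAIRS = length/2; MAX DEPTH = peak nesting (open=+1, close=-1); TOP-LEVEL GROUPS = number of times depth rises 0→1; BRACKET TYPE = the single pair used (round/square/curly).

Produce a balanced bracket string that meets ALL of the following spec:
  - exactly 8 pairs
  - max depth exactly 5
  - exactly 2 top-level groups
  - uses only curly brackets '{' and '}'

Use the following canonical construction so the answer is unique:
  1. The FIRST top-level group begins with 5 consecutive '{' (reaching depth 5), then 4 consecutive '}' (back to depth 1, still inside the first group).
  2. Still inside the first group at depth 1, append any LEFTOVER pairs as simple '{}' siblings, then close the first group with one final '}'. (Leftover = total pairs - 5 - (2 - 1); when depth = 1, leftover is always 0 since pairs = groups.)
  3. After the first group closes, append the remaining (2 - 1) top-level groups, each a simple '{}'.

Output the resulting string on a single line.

Spec: pairs=8 depth=5 groups=2
Leftover pairs = 8 - 5 - (2-1) = 2
First group: deep chain of depth 5 + 2 sibling pairs
Remaining 1 groups: simple '{}' each

Answer: {{{{{}}}}{}{}}{}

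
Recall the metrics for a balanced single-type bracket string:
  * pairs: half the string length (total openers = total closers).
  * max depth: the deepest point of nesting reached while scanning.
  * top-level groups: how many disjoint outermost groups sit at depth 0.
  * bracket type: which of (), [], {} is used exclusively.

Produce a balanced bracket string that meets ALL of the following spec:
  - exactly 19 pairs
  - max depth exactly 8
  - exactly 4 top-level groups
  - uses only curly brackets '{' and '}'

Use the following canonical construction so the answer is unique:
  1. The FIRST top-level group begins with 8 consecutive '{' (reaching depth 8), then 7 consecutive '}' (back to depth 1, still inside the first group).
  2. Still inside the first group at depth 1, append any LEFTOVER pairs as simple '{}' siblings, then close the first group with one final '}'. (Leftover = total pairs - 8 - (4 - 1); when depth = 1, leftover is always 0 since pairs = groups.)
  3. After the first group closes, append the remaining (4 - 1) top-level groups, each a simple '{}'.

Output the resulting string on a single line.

Answer: {{{{{{{{}}}}}}}{}{}{}{}{}{}{}{}}{}{}{}

Derivation:
Spec: pairs=19 depth=8 groups=4
Leftover pairs = 19 - 8 - (4-1) = 8
First group: deep chain of depth 8 + 8 sibling pairs
Remaining 3 groups: simple '{}' each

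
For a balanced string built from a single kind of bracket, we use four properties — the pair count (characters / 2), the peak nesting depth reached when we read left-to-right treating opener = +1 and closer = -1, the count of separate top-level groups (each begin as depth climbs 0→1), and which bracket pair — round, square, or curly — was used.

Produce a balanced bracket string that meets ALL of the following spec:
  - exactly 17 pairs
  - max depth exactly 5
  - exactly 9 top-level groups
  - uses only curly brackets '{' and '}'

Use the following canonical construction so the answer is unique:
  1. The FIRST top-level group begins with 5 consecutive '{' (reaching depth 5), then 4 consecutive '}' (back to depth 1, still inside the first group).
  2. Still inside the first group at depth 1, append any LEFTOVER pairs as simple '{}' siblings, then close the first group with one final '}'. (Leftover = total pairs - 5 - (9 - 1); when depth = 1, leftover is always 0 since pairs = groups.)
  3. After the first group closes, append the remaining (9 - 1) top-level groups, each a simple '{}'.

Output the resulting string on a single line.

Spec: pairs=17 depth=5 groups=9
Leftover pairs = 17 - 5 - (9-1) = 4
First group: deep chain of depth 5 + 4 sibling pairs
Remaining 8 groups: simple '{}' each

Answer: {{{{{}}}}{}{}{}{}}{}{}{}{}{}{}{}{}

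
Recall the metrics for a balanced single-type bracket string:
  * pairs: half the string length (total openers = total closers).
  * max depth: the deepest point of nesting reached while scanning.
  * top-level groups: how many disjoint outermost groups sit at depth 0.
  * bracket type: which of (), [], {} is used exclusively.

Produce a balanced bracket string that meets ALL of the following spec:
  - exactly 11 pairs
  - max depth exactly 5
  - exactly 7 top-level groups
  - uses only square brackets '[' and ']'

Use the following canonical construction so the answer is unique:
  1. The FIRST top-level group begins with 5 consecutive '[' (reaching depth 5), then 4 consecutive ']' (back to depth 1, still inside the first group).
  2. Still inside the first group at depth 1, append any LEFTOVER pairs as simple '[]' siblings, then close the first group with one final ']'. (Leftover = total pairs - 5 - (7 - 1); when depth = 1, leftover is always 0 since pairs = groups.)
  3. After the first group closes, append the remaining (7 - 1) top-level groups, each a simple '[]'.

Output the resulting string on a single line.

Answer: [[[[[]]]]][][][][][][]

Derivation:
Spec: pairs=11 depth=5 groups=7
Leftover pairs = 11 - 5 - (7-1) = 0
First group: deep chain of depth 5 + 0 sibling pairs
Remaining 6 groups: simple '[]' each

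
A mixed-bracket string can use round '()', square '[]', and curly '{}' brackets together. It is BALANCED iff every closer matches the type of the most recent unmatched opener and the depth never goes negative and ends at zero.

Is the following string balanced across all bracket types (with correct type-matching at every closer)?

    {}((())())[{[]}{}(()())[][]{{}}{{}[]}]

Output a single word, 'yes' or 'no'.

pos 0: push '{'; stack = {
pos 1: '}' matches '{'; pop; stack = (empty)
pos 2: push '('; stack = (
pos 3: push '('; stack = ((
pos 4: push '('; stack = (((
pos 5: ')' matches '('; pop; stack = ((
pos 6: ')' matches '('; pop; stack = (
pos 7: push '('; stack = ((
pos 8: ')' matches '('; pop; stack = (
pos 9: ')' matches '('; pop; stack = (empty)
pos 10: push '['; stack = [
pos 11: push '{'; stack = [{
pos 12: push '['; stack = [{[
pos 13: ']' matches '['; pop; stack = [{
pos 14: '}' matches '{'; pop; stack = [
pos 15: push '{'; stack = [{
pos 16: '}' matches '{'; pop; stack = [
pos 17: push '('; stack = [(
pos 18: push '('; stack = [((
pos 19: ')' matches '('; pop; stack = [(
pos 20: push '('; stack = [((
pos 21: ')' matches '('; pop; stack = [(
pos 22: ')' matches '('; pop; stack = [
pos 23: push '['; stack = [[
pos 24: ']' matches '['; pop; stack = [
pos 25: push '['; stack = [[
pos 26: ']' matches '['; pop; stack = [
pos 27: push '{'; stack = [{
pos 28: push '{'; stack = [{{
pos 29: '}' matches '{'; pop; stack = [{
pos 30: '}' matches '{'; pop; stack = [
pos 31: push '{'; stack = [{
pos 32: push '{'; stack = [{{
pos 33: '}' matches '{'; pop; stack = [{
pos 34: push '['; stack = [{[
pos 35: ']' matches '['; pop; stack = [{
pos 36: '}' matches '{'; pop; stack = [
pos 37: ']' matches '['; pop; stack = (empty)
end: stack empty → VALID
Verdict: properly nested → yes

Answer: yes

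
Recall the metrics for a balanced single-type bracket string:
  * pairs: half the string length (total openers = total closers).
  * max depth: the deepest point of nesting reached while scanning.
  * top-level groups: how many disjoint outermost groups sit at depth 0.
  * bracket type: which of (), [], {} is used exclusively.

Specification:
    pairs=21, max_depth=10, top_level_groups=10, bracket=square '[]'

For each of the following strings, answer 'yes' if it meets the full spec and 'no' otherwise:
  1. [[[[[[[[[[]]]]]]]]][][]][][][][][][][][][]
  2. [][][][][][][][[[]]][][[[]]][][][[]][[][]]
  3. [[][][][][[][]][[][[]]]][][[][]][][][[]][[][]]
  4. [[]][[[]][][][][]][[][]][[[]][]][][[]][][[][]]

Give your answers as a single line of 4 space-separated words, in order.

Answer: yes no no no

Derivation:
String 1 '[[[[[[[[[[]]]]]]]]][][]][][][][][][][][][]': depth seq [1 2 3 4 5 6 7 8 9 10 9 8 7 6 5 4 3 2 1 2 1 2 1 0 1 0 1 0 1 0 1 0 1 0 1 0 1 0 1 0 1 0]
  -> pairs=21 depth=10 groups=10 -> yes
String 2 '[][][][][][][][[[]]][][[[]]][][][[]][[][]]': depth seq [1 0 1 0 1 0 1 0 1 0 1 0 1 0 1 2 3 2 1 0 1 0 1 2 3 2 1 0 1 0 1 0 1 2 1 0 1 2 1 2 1 0]
  -> pairs=21 depth=3 groups=14 -> no
String 3 '[[][][][][[][]][[][[]]]][][[][]][][][[]][[][]]': depth seq [1 2 1 2 1 2 1 2 1 2 3 2 3 2 1 2 3 2 3 4 3 2 1 0 1 0 1 2 1 2 1 0 1 0 1 0 1 2 1 0 1 2 1 2 1 0]
  -> pairs=23 depth=4 groups=7 -> no
String 4 '[[]][[[]][][][][]][[][]][[[]][]][][[]][][[][]]': depth seq [1 2 1 0 1 2 3 2 1 2 1 2 1 2 1 2 1 0 1 2 1 2 1 0 1 2 3 2 1 2 1 0 1 0 1 2 1 0 1 0 1 2 1 2 1 0]
  -> pairs=23 depth=3 groups=8 -> no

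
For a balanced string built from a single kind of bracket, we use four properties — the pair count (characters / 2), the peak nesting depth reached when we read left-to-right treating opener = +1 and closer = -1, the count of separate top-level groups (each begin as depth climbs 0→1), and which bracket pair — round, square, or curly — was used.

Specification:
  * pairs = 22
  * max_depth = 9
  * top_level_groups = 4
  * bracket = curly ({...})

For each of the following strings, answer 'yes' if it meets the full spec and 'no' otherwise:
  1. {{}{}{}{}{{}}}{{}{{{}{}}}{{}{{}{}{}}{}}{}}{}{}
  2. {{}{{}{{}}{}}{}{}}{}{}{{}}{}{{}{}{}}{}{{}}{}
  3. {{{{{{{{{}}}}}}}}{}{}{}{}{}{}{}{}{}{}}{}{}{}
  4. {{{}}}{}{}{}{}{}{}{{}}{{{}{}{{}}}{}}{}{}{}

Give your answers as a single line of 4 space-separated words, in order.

Answer: no no yes no

Derivation:
String 1 '{{}{}{}{}{{}}}{{}{{{}{}}}{{}{{}{}{}}{}}{}}{}{}': depth seq [1 2 1 2 1 2 1 2 1 2 3 2 1 0 1 2 1 2 3 4 3 4 3 2 1 2 3 2 3 4 3 4 3 4 3 2 3 2 1 2 1 0 1 0 1 0]
  -> pairs=23 depth=4 groups=4 -> no
String 2 '{{}{{}{{}}{}}{}{}}{}{}{{}}{}{{}{}{}}{}{{}}{}': depth seq [1 2 1 2 3 2 3 4 3 2 3 2 1 2 1 2 1 0 1 0 1 0 1 2 1 0 1 0 1 2 1 2 1 2 1 0 1 0 1 2 1 0 1 0]
  -> pairs=22 depth=4 groups=9 -> no
String 3 '{{{{{{{{{}}}}}}}}{}{}{}{}{}{}{}{}{}{}}{}{}{}': depth seq [1 2 3 4 5 6 7 8 9 8 7 6 5 4 3 2 1 2 1 2 1 2 1 2 1 2 1 2 1 2 1 2 1 2 1 2 1 0 1 0 1 0 1 0]
  -> pairs=22 depth=9 groups=4 -> yes
String 4 '{{{}}}{}{}{}{}{}{}{{}}{{{}{}{{}}}{}}{}{}{}': depth seq [1 2 3 2 1 0 1 0 1 0 1 0 1 0 1 0 1 0 1 2 1 0 1 2 3 2 3 2 3 4 3 2 1 2 1 0 1 0 1 0 1 0]
  -> pairs=21 depth=4 groups=12 -> no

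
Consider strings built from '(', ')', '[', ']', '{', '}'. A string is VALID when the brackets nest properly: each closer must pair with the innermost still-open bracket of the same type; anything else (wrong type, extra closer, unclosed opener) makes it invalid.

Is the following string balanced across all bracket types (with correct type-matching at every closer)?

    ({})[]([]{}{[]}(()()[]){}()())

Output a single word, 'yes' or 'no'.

Answer: yes

Derivation:
pos 0: push '('; stack = (
pos 1: push '{'; stack = ({
pos 2: '}' matches '{'; pop; stack = (
pos 3: ')' matches '('; pop; stack = (empty)
pos 4: push '['; stack = [
pos 5: ']' matches '['; pop; stack = (empty)
pos 6: push '('; stack = (
pos 7: push '['; stack = ([
pos 8: ']' matches '['; pop; stack = (
pos 9: push '{'; stack = ({
pos 10: '}' matches '{'; pop; stack = (
pos 11: push '{'; stack = ({
pos 12: push '['; stack = ({[
pos 13: ']' matches '['; pop; stack = ({
pos 14: '}' matches '{'; pop; stack = (
pos 15: push '('; stack = ((
pos 16: push '('; stack = (((
pos 17: ')' matches '('; pop; stack = ((
pos 18: push '('; stack = (((
pos 19: ')' matches '('; pop; stack = ((
pos 20: push '['; stack = (([
pos 21: ']' matches '['; pop; stack = ((
pos 22: ')' matches '('; pop; stack = (
pos 23: push '{'; stack = ({
pos 24: '}' matches '{'; pop; stack = (
pos 25: push '('; stack = ((
pos 26: ')' matches '('; pop; stack = (
pos 27: push '('; stack = ((
pos 28: ')' matches '('; pop; stack = (
pos 29: ')' matches '('; pop; stack = (empty)
end: stack empty → VALID
Verdict: properly nested → yes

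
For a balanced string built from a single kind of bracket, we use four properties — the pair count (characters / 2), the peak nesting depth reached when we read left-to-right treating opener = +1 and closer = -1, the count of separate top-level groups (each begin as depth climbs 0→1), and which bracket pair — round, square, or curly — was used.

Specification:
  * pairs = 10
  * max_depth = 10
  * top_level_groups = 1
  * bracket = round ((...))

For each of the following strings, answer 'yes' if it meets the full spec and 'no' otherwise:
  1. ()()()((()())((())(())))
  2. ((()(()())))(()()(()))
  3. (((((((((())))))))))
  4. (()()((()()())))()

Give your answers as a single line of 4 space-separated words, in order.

String 1 '()()()((()())((())(())))': depth seq [1 0 1 0 1 0 1 2 3 2 3 2 1 2 3 4 3 2 3 4 3 2 1 0]
  -> pairs=12 depth=4 groups=4 -> no
String 2 '((()(()())))(()()(()))': depth seq [1 2 3 2 3 4 3 4 3 2 1 0 1 2 1 2 1 2 3 2 1 0]
  -> pairs=11 depth=4 groups=2 -> no
String 3 '(((((((((())))))))))': depth seq [1 2 3 4 5 6 7 8 9 10 9 8 7 6 5 4 3 2 1 0]
  -> pairs=10 depth=10 groups=1 -> yes
String 4 '(()()((()()())))()': depth seq [1 2 1 2 1 2 3 4 3 4 3 4 3 2 1 0 1 0]
  -> pairs=9 depth=4 groups=2 -> no

Answer: no no yes no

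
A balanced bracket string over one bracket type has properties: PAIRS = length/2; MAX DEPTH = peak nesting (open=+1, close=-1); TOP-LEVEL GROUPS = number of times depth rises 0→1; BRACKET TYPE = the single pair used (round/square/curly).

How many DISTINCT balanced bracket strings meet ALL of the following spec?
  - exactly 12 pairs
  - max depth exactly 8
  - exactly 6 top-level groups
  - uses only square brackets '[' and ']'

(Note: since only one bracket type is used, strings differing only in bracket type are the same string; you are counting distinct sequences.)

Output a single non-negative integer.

Spec: pairs=12 depth=8 groups=6
Count(depth <= 8) = 6188
Count(depth <= 7) = 6188
Count(depth == 8) = 6188 - 6188 = 0

Answer: 0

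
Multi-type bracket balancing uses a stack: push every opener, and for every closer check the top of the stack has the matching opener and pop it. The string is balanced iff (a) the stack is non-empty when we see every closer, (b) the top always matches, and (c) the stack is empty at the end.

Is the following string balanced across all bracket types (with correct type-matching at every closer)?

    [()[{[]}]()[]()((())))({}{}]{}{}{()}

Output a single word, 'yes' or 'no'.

pos 0: push '['; stack = [
pos 1: push '('; stack = [(
pos 2: ')' matches '('; pop; stack = [
pos 3: push '['; stack = [[
pos 4: push '{'; stack = [[{
pos 5: push '['; stack = [[{[
pos 6: ']' matches '['; pop; stack = [[{
pos 7: '}' matches '{'; pop; stack = [[
pos 8: ']' matches '['; pop; stack = [
pos 9: push '('; stack = [(
pos 10: ')' matches '('; pop; stack = [
pos 11: push '['; stack = [[
pos 12: ']' matches '['; pop; stack = [
pos 13: push '('; stack = [(
pos 14: ')' matches '('; pop; stack = [
pos 15: push '('; stack = [(
pos 16: push '('; stack = [((
pos 17: push '('; stack = [(((
pos 18: ')' matches '('; pop; stack = [((
pos 19: ')' matches '('; pop; stack = [(
pos 20: ')' matches '('; pop; stack = [
pos 21: saw closer ')' but top of stack is '[' (expected ']') → INVALID
Verdict: type mismatch at position 21: ')' closes '[' → no

Answer: no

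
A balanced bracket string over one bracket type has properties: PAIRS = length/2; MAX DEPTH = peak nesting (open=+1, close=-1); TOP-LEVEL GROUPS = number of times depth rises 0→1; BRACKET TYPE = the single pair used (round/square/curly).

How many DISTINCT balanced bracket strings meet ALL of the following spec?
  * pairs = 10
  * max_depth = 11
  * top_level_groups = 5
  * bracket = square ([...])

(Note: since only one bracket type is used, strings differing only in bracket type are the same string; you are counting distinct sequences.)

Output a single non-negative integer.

Spec: pairs=10 depth=11 groups=5
Count(depth <= 11) = 1001
Count(depth <= 10) = 1001
Count(depth == 11) = 1001 - 1001 = 0

Answer: 0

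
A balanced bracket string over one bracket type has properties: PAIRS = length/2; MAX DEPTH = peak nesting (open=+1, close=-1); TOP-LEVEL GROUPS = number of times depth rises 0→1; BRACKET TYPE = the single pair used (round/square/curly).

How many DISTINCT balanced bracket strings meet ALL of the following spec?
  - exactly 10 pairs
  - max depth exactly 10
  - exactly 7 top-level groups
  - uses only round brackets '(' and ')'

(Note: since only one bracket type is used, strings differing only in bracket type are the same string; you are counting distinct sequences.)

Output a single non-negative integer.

Spec: pairs=10 depth=10 groups=7
Count(depth <= 10) = 154
Count(depth <= 9) = 154
Count(depth == 10) = 154 - 154 = 0

Answer: 0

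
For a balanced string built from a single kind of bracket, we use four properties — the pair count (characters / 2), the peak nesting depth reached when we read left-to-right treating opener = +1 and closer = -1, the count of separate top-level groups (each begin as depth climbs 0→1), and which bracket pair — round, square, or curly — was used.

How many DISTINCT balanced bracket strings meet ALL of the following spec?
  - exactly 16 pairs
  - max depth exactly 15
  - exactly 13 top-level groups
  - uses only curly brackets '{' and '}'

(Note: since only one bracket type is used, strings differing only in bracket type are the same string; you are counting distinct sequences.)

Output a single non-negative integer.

Answer: 0

Derivation:
Spec: pairs=16 depth=15 groups=13
Count(depth <= 15) = 663
Count(depth <= 14) = 663
Count(depth == 15) = 663 - 663 = 0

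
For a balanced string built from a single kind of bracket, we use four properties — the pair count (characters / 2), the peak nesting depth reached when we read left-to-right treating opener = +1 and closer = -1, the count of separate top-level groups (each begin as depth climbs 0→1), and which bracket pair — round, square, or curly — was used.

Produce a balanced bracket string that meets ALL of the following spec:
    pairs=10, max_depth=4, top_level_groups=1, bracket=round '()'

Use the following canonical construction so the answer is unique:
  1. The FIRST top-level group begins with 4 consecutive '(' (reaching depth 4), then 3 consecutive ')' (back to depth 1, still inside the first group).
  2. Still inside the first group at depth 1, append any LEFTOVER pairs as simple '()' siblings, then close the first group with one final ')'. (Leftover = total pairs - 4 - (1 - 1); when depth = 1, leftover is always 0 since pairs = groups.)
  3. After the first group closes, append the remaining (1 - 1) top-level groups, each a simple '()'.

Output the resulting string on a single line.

Answer: (((()))()()()()()())

Derivation:
Spec: pairs=10 depth=4 groups=1
Leftover pairs = 10 - 4 - (1-1) = 6
First group: deep chain of depth 4 + 6 sibling pairs
Remaining 0 groups: simple '()' each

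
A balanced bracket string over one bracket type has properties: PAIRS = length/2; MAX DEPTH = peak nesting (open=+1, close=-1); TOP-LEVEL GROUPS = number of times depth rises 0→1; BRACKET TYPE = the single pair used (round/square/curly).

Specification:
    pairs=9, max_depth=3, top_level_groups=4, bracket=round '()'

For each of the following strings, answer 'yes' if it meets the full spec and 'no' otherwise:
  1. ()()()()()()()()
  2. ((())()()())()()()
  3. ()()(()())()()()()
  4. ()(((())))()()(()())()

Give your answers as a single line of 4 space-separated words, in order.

Answer: no yes no no

Derivation:
String 1 '()()()()()()()()': depth seq [1 0 1 0 1 0 1 0 1 0 1 0 1 0 1 0]
  -> pairs=8 depth=1 groups=8 -> no
String 2 '((())()()())()()()': depth seq [1 2 3 2 1 2 1 2 1 2 1 0 1 0 1 0 1 0]
  -> pairs=9 depth=3 groups=4 -> yes
String 3 '()()(()())()()()()': depth seq [1 0 1 0 1 2 1 2 1 0 1 0 1 0 1 0 1 0]
  -> pairs=9 depth=2 groups=7 -> no
String 4 '()(((())))()()(()())()': depth seq [1 0 1 2 3 4 3 2 1 0 1 0 1 0 1 2 1 2 1 0 1 0]
  -> pairs=11 depth=4 groups=6 -> no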